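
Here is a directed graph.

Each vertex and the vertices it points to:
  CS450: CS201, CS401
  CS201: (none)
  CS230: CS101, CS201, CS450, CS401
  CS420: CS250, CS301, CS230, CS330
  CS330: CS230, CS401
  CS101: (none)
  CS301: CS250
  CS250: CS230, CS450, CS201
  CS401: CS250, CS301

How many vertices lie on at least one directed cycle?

5

A vertex is on a directed cycle iff it belongs to a strongly connected component of size ≥ 2 (or has a self-loop).
The vertices on cycles are {CS230, CS250, CS301, CS401, CS450} — 5 in total.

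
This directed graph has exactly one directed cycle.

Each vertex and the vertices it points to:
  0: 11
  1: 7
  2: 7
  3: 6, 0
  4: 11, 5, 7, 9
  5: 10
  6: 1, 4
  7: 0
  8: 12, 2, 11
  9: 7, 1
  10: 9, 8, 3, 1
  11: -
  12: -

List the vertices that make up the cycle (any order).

3, 4, 5, 6, 10

DFS with gray/black marking from 10:
10 gray
  9 gray
    7 gray
      0 gray
        11 gray
        11 black
      0 black
    7 black
    1 gray
      1→7: 7 black — skip
    1 black
  9 black
  8 gray
    12 gray
    12 black
    2 gray
      2→7: 7 black — skip
    2 black
    8→11: 11 black — skip
  8 black
  3 gray
    6 gray
      6→1: 1 black — skip
      4 gray
        4→11: 11 black — skip
        5 gray
          5→10: 10 is gray → back edge
Back edge closes the cycle 10 → 3 → 6 → 4 → 5 → 10; its vertices are {3, 4, 5, 6, 10}.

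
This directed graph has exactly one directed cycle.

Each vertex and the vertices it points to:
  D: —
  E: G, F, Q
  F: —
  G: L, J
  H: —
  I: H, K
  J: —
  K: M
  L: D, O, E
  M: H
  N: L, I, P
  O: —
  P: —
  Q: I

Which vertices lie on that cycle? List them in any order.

E, G, L

DFS with gray/black marking from L:
L gray
  D gray
  D black
  O gray
  O black
  E gray
    G gray
      G→L: L is gray → back edge
Back edge closes the cycle L → E → G → L; its vertices are {E, G, L}.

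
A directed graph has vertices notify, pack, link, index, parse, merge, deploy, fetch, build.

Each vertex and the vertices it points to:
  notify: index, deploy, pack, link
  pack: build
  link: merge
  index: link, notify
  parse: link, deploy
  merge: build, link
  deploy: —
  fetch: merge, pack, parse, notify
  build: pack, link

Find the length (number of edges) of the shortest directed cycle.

2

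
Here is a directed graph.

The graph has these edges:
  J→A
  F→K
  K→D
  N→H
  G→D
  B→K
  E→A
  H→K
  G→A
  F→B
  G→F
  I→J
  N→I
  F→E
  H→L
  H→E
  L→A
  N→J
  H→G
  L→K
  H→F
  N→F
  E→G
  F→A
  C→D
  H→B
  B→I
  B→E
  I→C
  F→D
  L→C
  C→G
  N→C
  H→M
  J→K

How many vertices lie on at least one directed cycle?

6

A vertex is on a directed cycle iff it belongs to a strongly connected component of size ≥ 2 (or has a self-loop).
The vertices on cycles are {B, C, E, F, G, I} — 6 in total.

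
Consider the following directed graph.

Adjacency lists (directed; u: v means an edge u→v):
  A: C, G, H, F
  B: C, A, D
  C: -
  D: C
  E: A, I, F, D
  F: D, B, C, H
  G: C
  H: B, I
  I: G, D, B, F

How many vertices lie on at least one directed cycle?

A vertex is on a directed cycle iff it belongs to a strongly connected component of size ≥ 2 (or has a self-loop).
The vertices on cycles are {A, B, F, H, I} — 5 in total.

5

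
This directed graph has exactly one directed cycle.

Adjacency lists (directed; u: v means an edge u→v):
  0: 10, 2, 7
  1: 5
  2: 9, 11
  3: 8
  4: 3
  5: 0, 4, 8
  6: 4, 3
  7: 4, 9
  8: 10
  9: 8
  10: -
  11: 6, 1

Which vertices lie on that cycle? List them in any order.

DFS with gray/black marking from 5:
5 gray
  0 gray
    10 gray
    10 black
    2 gray
      9 gray
        8 gray
          8→10: 10 black — skip
        8 black
      9 black
      11 gray
        6 gray
          4 gray
            3 gray
              3→8: 8 black — skip
            3 black
          4 black
          6→3: 3 black — skip
        6 black
        1 gray
          1→5: 5 is gray → back edge
Back edge closes the cycle 5 → 0 → 2 → 11 → 1 → 5; its vertices are {0, 1, 2, 5, 11}.

0, 1, 2, 5, 11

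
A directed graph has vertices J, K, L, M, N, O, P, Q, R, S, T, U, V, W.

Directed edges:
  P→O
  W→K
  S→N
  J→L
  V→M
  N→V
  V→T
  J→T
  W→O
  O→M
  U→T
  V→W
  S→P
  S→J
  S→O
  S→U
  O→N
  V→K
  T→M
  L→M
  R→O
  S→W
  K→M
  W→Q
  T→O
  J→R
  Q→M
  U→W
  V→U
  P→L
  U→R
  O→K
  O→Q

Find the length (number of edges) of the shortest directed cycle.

For each vertex v, BFS finds the shortest path from v back to v.
The shortest such closed walk is N → V → W → O → N, length 4.

4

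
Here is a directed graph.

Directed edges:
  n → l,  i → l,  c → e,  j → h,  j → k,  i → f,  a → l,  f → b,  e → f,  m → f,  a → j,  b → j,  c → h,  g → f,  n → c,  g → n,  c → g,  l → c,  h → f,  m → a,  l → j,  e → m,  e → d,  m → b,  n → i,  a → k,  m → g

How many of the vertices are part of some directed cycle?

12

A vertex is on a directed cycle iff it belongs to a strongly connected component of size ≥ 2 (or has a self-loop).
The vertices on cycles are {a, b, c, e, f, g, h, i, j, l, m, n} — 12 in total.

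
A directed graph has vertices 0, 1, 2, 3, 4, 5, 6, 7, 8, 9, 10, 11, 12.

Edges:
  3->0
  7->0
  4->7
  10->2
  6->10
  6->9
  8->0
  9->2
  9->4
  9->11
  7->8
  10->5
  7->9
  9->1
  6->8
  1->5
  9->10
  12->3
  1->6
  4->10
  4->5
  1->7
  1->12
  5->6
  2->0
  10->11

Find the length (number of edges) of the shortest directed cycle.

For each vertex v, BFS finds the shortest path from v back to v.
The shortest such closed walk is 9 → 4 → 7 → 9, length 3.

3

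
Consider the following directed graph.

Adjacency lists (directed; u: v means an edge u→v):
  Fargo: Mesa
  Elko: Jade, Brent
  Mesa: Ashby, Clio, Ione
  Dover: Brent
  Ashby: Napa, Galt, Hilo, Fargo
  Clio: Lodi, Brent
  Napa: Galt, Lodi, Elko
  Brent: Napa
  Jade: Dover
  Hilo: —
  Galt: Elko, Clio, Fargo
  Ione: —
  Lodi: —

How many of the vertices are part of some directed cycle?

10

A vertex is on a directed cycle iff it belongs to a strongly connected component of size ≥ 2 (or has a self-loop).
The vertices on cycles are {Clio, Elko, Galt, Jade, Mesa, Napa, Ashby, Brent, Dover, Fargo} — 10 in total.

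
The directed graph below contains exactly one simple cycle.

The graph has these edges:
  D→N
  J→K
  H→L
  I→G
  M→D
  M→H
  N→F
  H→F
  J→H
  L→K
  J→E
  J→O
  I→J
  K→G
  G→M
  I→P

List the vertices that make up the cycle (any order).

DFS with gray/black marking from G:
G gray
  M gray
    D gray
      N gray
        F gray
        F black
      N black
    D black
    H gray
      H→F: F black — skip
      L gray
        K gray
          K→G: G is gray → back edge
Back edge closes the cycle G → M → H → L → K → G; its vertices are {G, H, K, L, M}.

G, H, K, L, M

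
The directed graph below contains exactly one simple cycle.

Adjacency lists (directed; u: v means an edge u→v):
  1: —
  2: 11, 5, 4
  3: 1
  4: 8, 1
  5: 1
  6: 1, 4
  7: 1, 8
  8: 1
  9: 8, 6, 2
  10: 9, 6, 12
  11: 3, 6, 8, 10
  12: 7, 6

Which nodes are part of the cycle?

DFS with gray/black marking from 10:
10 gray
  9 gray
    8 gray
      1 gray
      1 black
    8 black
    6 gray
      6→1: 1 black — skip
      4 gray
        4→8: 8 black — skip
        4→1: 1 black — skip
      4 black
    6 black
    2 gray
      11 gray
        3 gray
          3→1: 1 black — skip
        3 black
        11→6: 6 black — skip
        11→8: 8 black — skip
        11→10: 10 is gray → back edge
Back edge closes the cycle 10 → 9 → 2 → 11 → 10; its vertices are {2, 9, 10, 11}.

2, 9, 10, 11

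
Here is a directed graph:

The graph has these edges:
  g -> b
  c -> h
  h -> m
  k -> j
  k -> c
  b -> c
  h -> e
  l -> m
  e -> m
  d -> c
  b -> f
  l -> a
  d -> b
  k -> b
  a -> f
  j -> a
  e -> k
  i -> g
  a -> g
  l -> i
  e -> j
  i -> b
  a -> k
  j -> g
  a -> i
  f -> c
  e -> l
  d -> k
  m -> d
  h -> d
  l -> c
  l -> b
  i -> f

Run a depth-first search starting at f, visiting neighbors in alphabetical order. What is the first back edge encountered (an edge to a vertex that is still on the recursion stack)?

b->c

DFS from f (visiting neighbors in alphabetical order); mark gray on enter, black on exit:
f gray
  c gray
    h gray
      d gray
        b gray
          b→c: c is gray → back edge
First back edge: b → c.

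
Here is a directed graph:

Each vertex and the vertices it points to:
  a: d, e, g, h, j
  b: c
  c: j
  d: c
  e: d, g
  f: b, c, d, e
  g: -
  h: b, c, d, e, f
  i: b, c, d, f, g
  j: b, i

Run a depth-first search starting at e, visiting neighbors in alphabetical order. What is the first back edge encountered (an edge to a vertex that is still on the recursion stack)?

b→c

DFS from e (visiting neighbors in alphabetical order); mark gray on enter, black on exit:
e gray
  d gray
    c gray
      j gray
        b gray
          b→c: c is gray → back edge
First back edge: b → c.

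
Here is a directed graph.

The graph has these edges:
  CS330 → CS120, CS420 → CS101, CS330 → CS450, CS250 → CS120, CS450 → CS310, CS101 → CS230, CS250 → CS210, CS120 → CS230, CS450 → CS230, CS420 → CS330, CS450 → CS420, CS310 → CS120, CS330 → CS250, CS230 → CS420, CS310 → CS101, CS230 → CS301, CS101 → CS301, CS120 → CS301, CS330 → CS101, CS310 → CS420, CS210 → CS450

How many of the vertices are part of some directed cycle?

A vertex is on a directed cycle iff it belongs to a strongly connected component of size ≥ 2 (or has a self-loop).
The vertices on cycles are {CS101, CS120, CS210, CS230, CS250, CS310, CS330, CS420, CS450} — 9 in total.

9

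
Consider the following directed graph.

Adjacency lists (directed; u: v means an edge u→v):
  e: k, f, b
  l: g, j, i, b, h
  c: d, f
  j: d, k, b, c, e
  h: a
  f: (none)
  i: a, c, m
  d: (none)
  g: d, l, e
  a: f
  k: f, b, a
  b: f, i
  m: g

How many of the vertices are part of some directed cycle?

8

A vertex is on a directed cycle iff it belongs to a strongly connected component of size ≥ 2 (or has a self-loop).
The vertices on cycles are {b, e, g, i, j, k, l, m} — 8 in total.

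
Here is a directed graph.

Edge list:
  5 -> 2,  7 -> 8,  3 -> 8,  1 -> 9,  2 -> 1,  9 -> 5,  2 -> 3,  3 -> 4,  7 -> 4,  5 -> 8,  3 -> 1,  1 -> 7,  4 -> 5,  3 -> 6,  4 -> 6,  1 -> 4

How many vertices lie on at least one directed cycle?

A vertex is on a directed cycle iff it belongs to a strongly connected component of size ≥ 2 (or has a self-loop).
The vertices on cycles are {1, 2, 3, 4, 5, 7, 9} — 7 in total.

7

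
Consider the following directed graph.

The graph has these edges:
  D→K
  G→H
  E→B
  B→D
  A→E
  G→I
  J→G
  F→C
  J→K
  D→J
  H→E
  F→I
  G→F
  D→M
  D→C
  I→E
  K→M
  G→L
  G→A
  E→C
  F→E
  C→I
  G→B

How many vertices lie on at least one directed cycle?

10

A vertex is on a directed cycle iff it belongs to a strongly connected component of size ≥ 2 (or has a self-loop).
The vertices on cycles are {A, B, C, D, E, F, G, H, I, J} — 10 in total.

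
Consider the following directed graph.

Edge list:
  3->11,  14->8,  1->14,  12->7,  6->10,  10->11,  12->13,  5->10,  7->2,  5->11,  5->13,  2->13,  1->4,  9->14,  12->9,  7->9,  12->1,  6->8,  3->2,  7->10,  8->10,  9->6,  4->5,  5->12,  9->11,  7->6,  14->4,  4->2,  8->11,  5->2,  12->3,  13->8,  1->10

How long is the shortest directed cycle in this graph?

4

For each vertex v, BFS finds the shortest path from v back to v.
The shortest such closed walk is 12 → 1 → 4 → 5 → 12, length 4.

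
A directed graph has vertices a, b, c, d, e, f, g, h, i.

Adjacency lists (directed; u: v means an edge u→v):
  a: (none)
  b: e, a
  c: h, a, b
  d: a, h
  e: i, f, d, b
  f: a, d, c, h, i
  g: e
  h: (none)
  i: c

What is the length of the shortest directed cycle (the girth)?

2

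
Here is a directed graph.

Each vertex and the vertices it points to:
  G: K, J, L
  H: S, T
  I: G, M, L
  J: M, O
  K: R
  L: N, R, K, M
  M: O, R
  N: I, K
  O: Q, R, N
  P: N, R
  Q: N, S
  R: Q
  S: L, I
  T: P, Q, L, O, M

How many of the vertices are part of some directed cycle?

11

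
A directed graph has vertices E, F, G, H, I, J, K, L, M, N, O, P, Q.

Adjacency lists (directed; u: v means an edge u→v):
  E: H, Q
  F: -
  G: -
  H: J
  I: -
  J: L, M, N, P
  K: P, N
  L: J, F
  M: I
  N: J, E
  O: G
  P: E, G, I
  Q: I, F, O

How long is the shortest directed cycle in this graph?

2

For each vertex v, BFS finds the shortest path from v back to v.
The shortest such closed walk is N → J → N, length 2.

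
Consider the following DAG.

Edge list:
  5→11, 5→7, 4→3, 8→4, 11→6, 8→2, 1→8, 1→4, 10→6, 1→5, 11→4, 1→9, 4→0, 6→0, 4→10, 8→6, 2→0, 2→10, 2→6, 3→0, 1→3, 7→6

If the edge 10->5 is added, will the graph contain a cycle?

Yes

Adding 10→5 creates a cycle iff 5 can already reach 10.
Path from 5: 5 → 11 → 4 → 10.
So 5 → … → 10 → 5 is a cycle.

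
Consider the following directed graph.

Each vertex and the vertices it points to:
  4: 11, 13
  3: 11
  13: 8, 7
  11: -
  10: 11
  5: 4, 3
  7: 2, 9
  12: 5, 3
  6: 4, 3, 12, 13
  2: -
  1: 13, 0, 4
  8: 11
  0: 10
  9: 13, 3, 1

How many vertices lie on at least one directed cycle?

A vertex is on a directed cycle iff it belongs to a strongly connected component of size ≥ 2 (or has a self-loop).
The vertices on cycles are {1, 4, 7, 9, 13} — 5 in total.

5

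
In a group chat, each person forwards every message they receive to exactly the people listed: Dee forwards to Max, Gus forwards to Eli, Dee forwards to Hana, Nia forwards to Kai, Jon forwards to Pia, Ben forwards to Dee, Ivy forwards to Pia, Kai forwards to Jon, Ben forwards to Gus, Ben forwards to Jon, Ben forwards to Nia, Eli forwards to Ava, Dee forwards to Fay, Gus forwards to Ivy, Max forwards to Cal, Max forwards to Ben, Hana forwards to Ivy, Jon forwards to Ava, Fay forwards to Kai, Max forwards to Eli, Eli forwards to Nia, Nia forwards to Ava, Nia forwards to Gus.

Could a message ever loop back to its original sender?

DFS with white/gray/black marking, starting from Ava:
Ava gray
Ava black
Nia gray
  Nia→Ava: Ava black — skip
  Kai gray
    Jon gray
      Pia gray
      Pia black
      Jon→Ava: Ava black — skip
    Jon black
  Kai black
  Gus gray
    Eli gray
      Eli→Ava: Ava black — skip
      Eli→Nia: Nia is gray → back edge
Back edge found, so a cycle exists: Nia → Gus → Eli → Nia.

Yes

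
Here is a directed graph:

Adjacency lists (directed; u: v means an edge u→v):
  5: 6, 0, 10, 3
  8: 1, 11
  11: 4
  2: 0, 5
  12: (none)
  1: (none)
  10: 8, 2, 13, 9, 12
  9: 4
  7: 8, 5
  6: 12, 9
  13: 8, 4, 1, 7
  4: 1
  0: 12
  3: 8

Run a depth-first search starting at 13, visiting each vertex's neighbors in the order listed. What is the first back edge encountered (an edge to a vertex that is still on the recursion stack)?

2→5

DFS from 13 (visiting each vertex's neighbors in the order listed); mark gray on enter, black on exit:
13 gray
  8 gray
    1 gray
    1 black
    11 gray
      4 gray
        4→1: 1 black — skip
      4 black
    11 black
  8 black
  13→4: 4 black — skip
  13→1: 1 black — skip
  7 gray
    7→8: 8 black — skip
    5 gray
      6 gray
        12 gray
        12 black
        9 gray
          9→4: 4 black — skip
        9 black
      6 black
      0 gray
        0→12: 12 black — skip
      0 black
      10 gray
        10→8: 8 black — skip
        2 gray
          2→0: 0 black — skip
          2→5: 5 is gray → back edge
First back edge: 2 → 5.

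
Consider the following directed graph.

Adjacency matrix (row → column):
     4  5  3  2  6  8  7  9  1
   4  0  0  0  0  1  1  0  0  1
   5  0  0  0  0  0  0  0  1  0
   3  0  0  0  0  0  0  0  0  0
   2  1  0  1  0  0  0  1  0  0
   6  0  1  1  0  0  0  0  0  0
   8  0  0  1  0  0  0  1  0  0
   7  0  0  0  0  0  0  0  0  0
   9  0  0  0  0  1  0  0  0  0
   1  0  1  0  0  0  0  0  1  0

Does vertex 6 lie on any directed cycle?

Yes

6 is on a cycle iff 6 can reach itself via ≥1 edge.
6 → 5 → 9 → 6 — yes.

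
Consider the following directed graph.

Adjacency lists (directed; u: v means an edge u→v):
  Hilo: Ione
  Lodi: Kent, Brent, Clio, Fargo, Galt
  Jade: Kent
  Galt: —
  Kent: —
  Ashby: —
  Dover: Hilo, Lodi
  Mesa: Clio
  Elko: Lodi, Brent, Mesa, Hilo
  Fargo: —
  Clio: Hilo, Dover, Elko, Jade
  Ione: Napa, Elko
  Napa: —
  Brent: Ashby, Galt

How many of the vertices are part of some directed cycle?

A vertex is on a directed cycle iff it belongs to a strongly connected component of size ≥ 2 (or has a self-loop).
The vertices on cycles are {Clio, Elko, Hilo, Ione, Lodi, Mesa, Dover} — 7 in total.

7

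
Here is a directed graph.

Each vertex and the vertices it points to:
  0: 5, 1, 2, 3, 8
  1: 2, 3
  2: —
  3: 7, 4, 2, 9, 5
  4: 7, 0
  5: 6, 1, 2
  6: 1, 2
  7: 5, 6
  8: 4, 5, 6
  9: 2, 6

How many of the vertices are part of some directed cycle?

A vertex is on a directed cycle iff it belongs to a strongly connected component of size ≥ 2 (or has a self-loop).
The vertices on cycles are {0, 1, 3, 4, 5, 6, 7, 8, 9} — 9 in total.

9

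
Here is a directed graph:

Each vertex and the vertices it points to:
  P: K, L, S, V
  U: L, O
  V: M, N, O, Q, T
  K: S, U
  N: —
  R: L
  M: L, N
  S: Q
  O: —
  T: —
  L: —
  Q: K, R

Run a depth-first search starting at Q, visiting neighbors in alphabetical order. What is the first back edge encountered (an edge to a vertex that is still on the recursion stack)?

DFS from Q (visiting neighbors in alphabetical order); mark gray on enter, black on exit:
Q gray
  K gray
    S gray
      S→Q: Q is gray → back edge
First back edge: S → Q.

S→Q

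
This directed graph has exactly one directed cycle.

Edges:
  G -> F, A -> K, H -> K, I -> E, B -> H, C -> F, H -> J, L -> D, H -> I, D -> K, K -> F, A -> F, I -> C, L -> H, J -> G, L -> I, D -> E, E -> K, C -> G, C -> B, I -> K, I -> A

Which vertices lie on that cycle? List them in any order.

DFS with gray/black marking from H:
H gray
  I gray
    A gray
      F gray
      F black
      K gray
        K→F: F black — skip
      K black
    A black
    I→K: K black — skip
    E gray
      E→K: K black — skip
    E black
    C gray
      G gray
        G→F: F black — skip
      G black
      B gray
        B→H: H is gray → back edge
Back edge closes the cycle H → I → C → B → H; its vertices are {B, C, H, I}.

B, C, H, I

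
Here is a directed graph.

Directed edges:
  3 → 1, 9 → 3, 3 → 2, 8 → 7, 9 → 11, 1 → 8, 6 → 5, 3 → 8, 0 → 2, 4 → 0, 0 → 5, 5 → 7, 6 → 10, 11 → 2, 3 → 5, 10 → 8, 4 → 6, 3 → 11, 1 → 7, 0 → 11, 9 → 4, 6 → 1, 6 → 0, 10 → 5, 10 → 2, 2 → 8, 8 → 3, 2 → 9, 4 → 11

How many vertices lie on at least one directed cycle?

A vertex is on a directed cycle iff it belongs to a strongly connected component of size ≥ 2 (or has a self-loop).
The vertices on cycles are {0, 1, 2, 3, 4, 6, 8, 9, 10, 11} — 10 in total.

10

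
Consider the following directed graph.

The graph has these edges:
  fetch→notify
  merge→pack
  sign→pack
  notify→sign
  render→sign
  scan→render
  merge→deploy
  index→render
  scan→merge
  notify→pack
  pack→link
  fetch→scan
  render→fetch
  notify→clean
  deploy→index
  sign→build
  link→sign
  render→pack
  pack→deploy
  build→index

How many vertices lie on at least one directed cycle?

11

A vertex is on a directed cycle iff it belongs to a strongly connected component of size ≥ 2 (or has a self-loop).
The vertices on cycles are {link, pack, scan, sign, build, fetch, index, merge, deploy, notify, render} — 11 in total.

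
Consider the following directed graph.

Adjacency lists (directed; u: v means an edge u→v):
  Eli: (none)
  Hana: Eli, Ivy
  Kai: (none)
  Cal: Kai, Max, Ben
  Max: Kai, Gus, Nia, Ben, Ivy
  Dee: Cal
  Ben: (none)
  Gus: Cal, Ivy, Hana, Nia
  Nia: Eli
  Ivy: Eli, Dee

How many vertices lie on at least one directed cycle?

6

A vertex is on a directed cycle iff it belongs to a strongly connected component of size ≥ 2 (or has a self-loop).
The vertices on cycles are {Cal, Dee, Gus, Ivy, Max, Hana} — 6 in total.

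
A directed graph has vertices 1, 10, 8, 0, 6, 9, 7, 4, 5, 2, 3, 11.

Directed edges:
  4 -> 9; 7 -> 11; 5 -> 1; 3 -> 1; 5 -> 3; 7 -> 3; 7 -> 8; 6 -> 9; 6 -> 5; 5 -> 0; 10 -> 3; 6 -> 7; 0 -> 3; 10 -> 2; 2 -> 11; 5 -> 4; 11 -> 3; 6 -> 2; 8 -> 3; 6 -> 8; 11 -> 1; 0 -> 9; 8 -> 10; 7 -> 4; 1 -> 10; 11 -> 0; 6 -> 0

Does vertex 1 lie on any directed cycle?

1 is on a cycle iff 1 can reach itself via ≥1 edge.
1 → 10 → 3 → 1 — yes.

Yes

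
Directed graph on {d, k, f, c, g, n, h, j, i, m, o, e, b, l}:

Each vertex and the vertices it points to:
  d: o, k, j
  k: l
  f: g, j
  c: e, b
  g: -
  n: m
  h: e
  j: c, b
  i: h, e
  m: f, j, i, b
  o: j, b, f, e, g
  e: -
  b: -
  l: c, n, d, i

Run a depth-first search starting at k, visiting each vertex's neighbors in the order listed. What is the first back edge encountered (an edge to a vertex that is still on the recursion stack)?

DFS from k (visiting each vertex's neighbors in the order listed); mark gray on enter, black on exit:
k gray
  l gray
    c gray
      e gray
      e black
      b gray
      b black
    c black
    n gray
      m gray
        f gray
          g gray
          g black
          j gray
            j→c: c black — skip
            j→b: b black — skip
          j black
        f black
        m→j: j black — skip
        i gray
          h gray
            h→e: e black — skip
          h black
          i→e: e black — skip
        i black
        m→b: b black — skip
      m black
    n black
    d gray
      o gray
        o→j: j black — skip
        o→b: b black — skip
        o→f: f black — skip
        o→e: e black — skip
        o→g: g black — skip
      o black
      d→k: k is gray → back edge
First back edge: d → k.

d->k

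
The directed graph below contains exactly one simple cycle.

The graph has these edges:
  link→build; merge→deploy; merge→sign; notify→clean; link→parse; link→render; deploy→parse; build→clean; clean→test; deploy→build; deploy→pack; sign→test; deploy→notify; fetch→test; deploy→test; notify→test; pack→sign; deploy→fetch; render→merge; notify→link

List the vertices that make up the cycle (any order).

link, merge, deploy, notify, render

DFS with gray/black marking from merge:
merge gray
  deploy gray
    parse gray
    parse black
    test gray
    test black
    notify gray
      notify→test: test black — skip
      link gray
        render gray
          render→merge: merge is gray → back edge
Back edge closes the cycle merge → deploy → notify → link → render → merge; its vertices are {link, merge, deploy, notify, render}.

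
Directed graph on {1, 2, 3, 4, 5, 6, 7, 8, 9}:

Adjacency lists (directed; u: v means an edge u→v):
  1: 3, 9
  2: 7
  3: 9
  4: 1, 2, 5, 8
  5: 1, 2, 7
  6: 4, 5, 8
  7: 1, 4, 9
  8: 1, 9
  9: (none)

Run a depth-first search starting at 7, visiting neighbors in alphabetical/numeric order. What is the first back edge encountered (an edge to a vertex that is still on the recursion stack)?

DFS from 7 (visiting neighbors in alphabetical/numeric order); mark gray on enter, black on exit:
7 gray
  1 gray
    3 gray
      9 gray
      9 black
    3 black
    1→9: 9 black — skip
  1 black
  4 gray
    4→1: 1 black — skip
    2 gray
      2→7: 7 is gray → back edge
First back edge: 2 → 7.

2→7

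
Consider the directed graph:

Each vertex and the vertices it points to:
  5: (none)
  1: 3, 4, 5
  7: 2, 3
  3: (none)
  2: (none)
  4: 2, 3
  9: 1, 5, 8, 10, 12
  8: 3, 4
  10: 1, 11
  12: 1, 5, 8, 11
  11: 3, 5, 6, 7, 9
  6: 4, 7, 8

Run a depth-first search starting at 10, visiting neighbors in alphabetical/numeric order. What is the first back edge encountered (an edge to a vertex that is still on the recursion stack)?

9→10

DFS from 10 (visiting neighbors in alphabetical/numeric order); mark gray on enter, black on exit:
10 gray
  1 gray
    3 gray
    3 black
    4 gray
      2 gray
      2 black
      4→3: 3 black — skip
    4 black
    5 gray
    5 black
  1 black
  11 gray
    11→3: 3 black — skip
    11→5: 5 black — skip
    6 gray
      6→4: 4 black — skip
      7 gray
        7→2: 2 black — skip
        7→3: 3 black — skip
      7 black
      8 gray
        8→3: 3 black — skip
        8→4: 4 black — skip
      8 black
    6 black
    11→7: 7 black — skip
    9 gray
      9→1: 1 black — skip
      9→5: 5 black — skip
      9→8: 8 black — skip
      9→10: 10 is gray → back edge
First back edge: 9 → 10.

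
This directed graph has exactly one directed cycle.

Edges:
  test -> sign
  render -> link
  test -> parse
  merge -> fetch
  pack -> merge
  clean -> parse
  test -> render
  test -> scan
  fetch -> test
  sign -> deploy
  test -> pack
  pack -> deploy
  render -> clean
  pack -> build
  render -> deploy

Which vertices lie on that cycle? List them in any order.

DFS with gray/black marking from test:
test gray
  render gray
    link gray
    link black
    clean gray
      parse gray
      parse black
    clean black
    deploy gray
    deploy black
  render black
  pack gray
    build gray
    build black
    pack→deploy: deploy black — skip
    merge gray
      fetch gray
        fetch→test: test is gray → back edge
Back edge closes the cycle test → pack → merge → fetch → test; its vertices are {pack, test, fetch, merge}.

pack, test, fetch, merge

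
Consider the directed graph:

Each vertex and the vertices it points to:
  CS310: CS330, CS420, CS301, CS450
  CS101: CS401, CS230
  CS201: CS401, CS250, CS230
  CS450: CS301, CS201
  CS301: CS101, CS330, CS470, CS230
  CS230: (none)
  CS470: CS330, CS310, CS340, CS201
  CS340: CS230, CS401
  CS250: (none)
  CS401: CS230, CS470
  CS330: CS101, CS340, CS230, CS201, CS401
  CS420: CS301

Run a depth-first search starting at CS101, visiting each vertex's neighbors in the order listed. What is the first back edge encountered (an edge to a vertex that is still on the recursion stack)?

CS330->CS101

DFS from CS101 (visiting each vertex's neighbors in the order listed); mark gray on enter, black on exit:
CS101 gray
  CS401 gray
    CS230 gray
    CS230 black
    CS470 gray
      CS330 gray
        CS330→CS101: CS101 is gray → back edge
First back edge: CS330 → CS101.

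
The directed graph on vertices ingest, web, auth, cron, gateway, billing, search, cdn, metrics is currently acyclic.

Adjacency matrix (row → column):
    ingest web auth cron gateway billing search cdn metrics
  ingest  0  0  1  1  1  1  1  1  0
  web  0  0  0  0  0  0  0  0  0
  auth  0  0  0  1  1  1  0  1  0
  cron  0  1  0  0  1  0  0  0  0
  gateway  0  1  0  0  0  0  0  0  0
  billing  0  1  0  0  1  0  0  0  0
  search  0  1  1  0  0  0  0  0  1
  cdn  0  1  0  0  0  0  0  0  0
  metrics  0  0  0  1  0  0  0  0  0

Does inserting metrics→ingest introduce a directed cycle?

Yes

Adding metrics→ingest creates a cycle iff ingest can already reach metrics.
Path from ingest: ingest → search → metrics.
So ingest → … → metrics → ingest is a cycle.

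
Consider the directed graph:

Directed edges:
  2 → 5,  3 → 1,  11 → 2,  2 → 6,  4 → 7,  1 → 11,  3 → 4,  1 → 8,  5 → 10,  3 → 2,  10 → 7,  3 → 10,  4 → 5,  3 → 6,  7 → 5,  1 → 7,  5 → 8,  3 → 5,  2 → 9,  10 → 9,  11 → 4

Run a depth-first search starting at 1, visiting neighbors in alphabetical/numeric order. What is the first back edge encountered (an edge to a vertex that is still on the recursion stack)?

DFS from 1 (visiting neighbors in alphabetical/numeric order); mark gray on enter, black on exit:
1 gray
  7 gray
    5 gray
      8 gray
      8 black
      10 gray
        10→7: 7 is gray → back edge
First back edge: 10 → 7.

10→7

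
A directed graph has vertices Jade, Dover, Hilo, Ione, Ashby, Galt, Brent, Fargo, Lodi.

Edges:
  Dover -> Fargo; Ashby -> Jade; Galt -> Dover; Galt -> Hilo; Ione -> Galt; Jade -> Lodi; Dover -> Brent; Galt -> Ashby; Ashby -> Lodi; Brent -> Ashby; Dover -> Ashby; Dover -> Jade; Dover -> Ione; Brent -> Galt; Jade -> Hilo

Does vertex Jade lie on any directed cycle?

No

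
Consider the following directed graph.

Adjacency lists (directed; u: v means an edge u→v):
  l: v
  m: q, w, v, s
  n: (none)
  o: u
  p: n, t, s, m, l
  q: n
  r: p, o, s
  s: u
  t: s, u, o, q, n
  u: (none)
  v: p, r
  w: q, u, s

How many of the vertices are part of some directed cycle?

5

A vertex is on a directed cycle iff it belongs to a strongly connected component of size ≥ 2 (or has a self-loop).
The vertices on cycles are {l, m, p, r, v} — 5 in total.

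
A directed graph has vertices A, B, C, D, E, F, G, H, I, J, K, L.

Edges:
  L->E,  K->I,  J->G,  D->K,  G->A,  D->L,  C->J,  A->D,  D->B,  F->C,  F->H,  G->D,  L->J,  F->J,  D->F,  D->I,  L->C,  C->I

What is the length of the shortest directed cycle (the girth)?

4

For each vertex v, BFS finds the shortest path from v back to v.
The shortest such closed walk is D → L → J → G → D, length 4.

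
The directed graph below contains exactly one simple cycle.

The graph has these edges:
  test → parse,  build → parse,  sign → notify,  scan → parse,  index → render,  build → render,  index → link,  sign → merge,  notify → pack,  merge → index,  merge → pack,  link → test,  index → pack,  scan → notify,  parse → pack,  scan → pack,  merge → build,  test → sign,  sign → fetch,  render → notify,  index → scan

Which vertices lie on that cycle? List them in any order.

DFS with gray/black marking from link:
link gray
  test gray
    sign gray
      fetch gray
      fetch black
      merge gray
        build gray
          parse gray
            pack gray
            pack black
          parse black
          render gray
            notify gray
              notify→pack: pack black — skip
            notify black
          render black
        build black
        merge→pack: pack black — skip
        index gray
          index→link: link is gray → back edge
Back edge closes the cycle link → test → sign → merge → index → link; its vertices are {link, sign, test, index, merge}.

link, sign, test, index, merge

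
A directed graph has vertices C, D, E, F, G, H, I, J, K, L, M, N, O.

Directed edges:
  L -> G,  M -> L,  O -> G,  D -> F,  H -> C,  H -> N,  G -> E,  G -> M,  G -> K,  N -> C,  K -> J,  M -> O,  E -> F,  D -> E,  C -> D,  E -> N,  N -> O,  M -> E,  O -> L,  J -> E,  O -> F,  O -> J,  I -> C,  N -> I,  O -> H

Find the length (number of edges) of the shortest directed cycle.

3

For each vertex v, BFS finds the shortest path from v back to v.
The shortest such closed walk is H → N → O → H, length 3.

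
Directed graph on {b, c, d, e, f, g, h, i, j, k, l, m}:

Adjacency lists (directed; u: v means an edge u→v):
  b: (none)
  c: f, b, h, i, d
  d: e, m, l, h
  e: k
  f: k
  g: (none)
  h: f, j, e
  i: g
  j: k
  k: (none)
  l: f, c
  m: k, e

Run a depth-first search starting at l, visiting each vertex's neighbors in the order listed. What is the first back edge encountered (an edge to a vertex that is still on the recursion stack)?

d→l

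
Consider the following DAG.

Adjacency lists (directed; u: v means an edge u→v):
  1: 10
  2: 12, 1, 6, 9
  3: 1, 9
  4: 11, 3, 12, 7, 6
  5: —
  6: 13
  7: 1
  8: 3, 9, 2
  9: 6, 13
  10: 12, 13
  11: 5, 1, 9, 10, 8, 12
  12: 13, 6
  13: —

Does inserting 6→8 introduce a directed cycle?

Adding 6→8 creates a cycle iff 8 can already reach 6.
Path from 8: 8 → 2 → 6.
So 8 → … → 6 → 8 is a cycle.

Yes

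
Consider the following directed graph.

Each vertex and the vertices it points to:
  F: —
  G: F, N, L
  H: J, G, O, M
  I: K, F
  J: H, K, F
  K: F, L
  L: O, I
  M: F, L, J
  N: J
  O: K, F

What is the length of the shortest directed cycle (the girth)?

2

For each vertex v, BFS finds the shortest path from v back to v.
The shortest such closed walk is H → J → H, length 2.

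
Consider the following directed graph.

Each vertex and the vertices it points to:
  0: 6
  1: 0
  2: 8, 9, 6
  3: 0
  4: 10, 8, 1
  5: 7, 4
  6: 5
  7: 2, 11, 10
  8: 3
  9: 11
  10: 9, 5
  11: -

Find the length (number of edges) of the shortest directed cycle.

3

For each vertex v, BFS finds the shortest path from v back to v.
The shortest such closed walk is 5 → 4 → 10 → 5, length 3.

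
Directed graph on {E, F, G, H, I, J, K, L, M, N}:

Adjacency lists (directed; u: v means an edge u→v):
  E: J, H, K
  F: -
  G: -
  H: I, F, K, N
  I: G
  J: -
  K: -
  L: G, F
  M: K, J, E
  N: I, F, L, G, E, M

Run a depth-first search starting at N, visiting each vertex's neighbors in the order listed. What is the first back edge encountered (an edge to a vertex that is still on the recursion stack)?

H->N

DFS from N (visiting each vertex's neighbors in the order listed); mark gray on enter, black on exit:
N gray
  I gray
    G gray
    G black
  I black
  F gray
  F black
  L gray
    L→G: G black — skip
    L→F: F black — skip
  L black
  N→G: G black — skip
  E gray
    J gray
    J black
    H gray
      H→I: I black — skip
      H→F: F black — skip
      K gray
      K black
      H→N: N is gray → back edge
First back edge: H → N.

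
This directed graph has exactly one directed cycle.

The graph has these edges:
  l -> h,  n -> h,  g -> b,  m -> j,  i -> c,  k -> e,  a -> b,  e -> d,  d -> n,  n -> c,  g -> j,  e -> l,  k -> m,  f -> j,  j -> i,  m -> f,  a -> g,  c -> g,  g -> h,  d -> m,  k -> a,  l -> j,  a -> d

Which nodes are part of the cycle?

c, g, i, j

DFS with gray/black marking from g:
g gray
  b gray
  b black
  j gray
    i gray
      c gray
        c→g: g is gray → back edge
Back edge closes the cycle g → j → i → c → g; its vertices are {c, g, i, j}.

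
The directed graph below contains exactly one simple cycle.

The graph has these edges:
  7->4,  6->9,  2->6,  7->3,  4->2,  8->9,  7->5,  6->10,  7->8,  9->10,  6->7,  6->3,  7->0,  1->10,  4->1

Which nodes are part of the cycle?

2, 4, 6, 7

DFS with gray/black marking from 2:
2 gray
  6 gray
    9 gray
      10 gray
      10 black
    9 black
    7 gray
      4 gray
        1 gray
          1→10: 10 black — skip
        1 black
        4→2: 2 is gray → back edge
Back edge closes the cycle 2 → 6 → 7 → 4 → 2; its vertices are {2, 4, 6, 7}.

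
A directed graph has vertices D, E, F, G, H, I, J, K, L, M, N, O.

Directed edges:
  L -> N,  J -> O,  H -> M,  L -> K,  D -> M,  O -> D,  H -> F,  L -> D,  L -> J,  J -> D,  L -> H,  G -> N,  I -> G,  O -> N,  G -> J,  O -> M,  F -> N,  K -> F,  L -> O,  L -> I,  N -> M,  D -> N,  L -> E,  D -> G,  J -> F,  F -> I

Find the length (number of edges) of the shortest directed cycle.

3

For each vertex v, BFS finds the shortest path from v back to v.
The shortest such closed walk is J → D → G → J, length 3.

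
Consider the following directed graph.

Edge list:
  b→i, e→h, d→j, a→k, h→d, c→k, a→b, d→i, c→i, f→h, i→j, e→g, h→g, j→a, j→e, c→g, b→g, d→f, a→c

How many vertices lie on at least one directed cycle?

9

A vertex is on a directed cycle iff it belongs to a strongly connected component of size ≥ 2 (or has a self-loop).
The vertices on cycles are {a, b, c, d, e, f, h, i, j} — 9 in total.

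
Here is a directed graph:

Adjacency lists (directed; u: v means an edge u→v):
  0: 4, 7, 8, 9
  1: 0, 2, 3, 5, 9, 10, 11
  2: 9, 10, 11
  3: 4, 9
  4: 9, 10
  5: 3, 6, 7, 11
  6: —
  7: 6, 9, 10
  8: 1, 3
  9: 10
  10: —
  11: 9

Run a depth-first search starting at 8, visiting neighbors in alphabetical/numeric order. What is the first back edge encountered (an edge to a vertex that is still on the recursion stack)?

0->8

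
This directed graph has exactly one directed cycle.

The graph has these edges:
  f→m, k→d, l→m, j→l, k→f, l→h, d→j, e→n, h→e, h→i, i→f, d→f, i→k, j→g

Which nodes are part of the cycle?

DFS with gray/black marking from j:
j gray
  l gray
    h gray
      e gray
        n gray
        n black
      e black
      i gray
        f gray
          m gray
          m black
        f black
        k gray
          k→f: f black — skip
          d gray
            d→j: j is gray → back edge
Back edge closes the cycle j → l → h → i → k → d → j; its vertices are {d, h, i, j, k, l}.

d, h, i, j, k, l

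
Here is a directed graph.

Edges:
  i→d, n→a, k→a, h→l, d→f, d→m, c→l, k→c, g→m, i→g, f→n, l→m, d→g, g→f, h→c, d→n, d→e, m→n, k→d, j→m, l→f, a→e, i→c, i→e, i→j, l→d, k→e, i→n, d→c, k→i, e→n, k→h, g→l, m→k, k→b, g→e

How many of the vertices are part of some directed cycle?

A vertex is on a directed cycle iff it belongs to a strongly connected component of size ≥ 2 (or has a self-loop).
The vertices on cycles are {a, c, d, e, g, h, i, j, k, l, m, n} — 12 in total.

12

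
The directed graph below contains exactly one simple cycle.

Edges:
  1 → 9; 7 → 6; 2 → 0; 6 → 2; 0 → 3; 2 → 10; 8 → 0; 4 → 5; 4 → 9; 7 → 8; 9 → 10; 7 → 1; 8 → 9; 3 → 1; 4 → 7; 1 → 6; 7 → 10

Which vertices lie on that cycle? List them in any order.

0, 1, 2, 3, 6

DFS with gray/black marking from 1:
1 gray
  9 gray
    10 gray
    10 black
  9 black
  6 gray
    2 gray
      0 gray
        3 gray
          3→1: 1 is gray → back edge
Back edge closes the cycle 1 → 6 → 2 → 0 → 3 → 1; its vertices are {0, 1, 2, 3, 6}.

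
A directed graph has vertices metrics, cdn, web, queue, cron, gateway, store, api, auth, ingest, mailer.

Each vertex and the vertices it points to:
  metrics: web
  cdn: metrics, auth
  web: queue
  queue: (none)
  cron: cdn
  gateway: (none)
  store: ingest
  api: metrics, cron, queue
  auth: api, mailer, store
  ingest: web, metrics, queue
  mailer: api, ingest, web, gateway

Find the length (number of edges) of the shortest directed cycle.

4

For each vertex v, BFS finds the shortest path from v back to v.
The shortest such closed walk is auth → api → cron → cdn → auth, length 4.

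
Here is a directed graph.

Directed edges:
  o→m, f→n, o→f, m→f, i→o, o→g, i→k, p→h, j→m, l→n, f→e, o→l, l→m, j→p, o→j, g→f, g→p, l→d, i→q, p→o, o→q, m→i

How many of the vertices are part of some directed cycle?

7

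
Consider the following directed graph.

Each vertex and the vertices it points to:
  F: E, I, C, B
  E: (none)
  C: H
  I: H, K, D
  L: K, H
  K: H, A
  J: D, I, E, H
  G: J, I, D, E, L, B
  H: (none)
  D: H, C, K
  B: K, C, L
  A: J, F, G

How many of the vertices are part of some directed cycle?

A vertex is on a directed cycle iff it belongs to a strongly connected component of size ≥ 2 (or has a self-loop).
The vertices on cycles are {A, B, D, F, G, I, J, K, L} — 9 in total.

9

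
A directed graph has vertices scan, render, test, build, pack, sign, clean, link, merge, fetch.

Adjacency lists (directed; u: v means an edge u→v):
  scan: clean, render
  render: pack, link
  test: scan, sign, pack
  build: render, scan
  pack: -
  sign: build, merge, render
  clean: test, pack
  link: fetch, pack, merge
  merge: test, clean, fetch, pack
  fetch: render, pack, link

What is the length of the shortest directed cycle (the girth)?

For each vertex v, BFS finds the shortest path from v back to v.
The shortest such closed walk is fetch → link → fetch, length 2.

2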